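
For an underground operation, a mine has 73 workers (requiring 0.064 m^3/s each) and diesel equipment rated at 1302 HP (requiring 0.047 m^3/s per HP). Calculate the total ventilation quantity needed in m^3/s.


65.866 m^3/s

Airflow for workers:
Q_people = 73 * 0.064 = 4.672 m^3/s
Airflow for diesel equipment:
Q_diesel = 1302 * 0.047 = 61.194 m^3/s
Total ventilation:
Q_total = 4.672 + 61.194
= 65.866 m^3/s


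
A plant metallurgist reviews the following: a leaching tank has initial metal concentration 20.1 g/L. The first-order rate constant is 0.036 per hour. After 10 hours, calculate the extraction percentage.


30.2324%

Compute the exponent:
-k * t = -0.036 * 10 = -0.36
Remaining concentration:
C = 20.1 * exp(-0.36)
= 20.1 * 0.6976763261
= 14.02329415 g/L
Extracted = 20.1 - 14.02329415 = 6.076705846 g/L
Extraction % = 6.076705846 / 20.1 * 100
= 30.2324%


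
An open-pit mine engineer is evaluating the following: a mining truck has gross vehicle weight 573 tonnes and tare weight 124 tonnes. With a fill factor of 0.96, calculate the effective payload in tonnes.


431.04 tonnes

Maximum payload = gross - tare
= 573 - 124 = 449 tonnes
Effective payload = max payload * fill factor
= 449 * 0.96
= 431.04 tonnes


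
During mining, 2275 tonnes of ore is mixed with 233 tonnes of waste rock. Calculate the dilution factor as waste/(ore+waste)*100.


Total material = ore + waste
= 2275 + 233 = 2508 tonnes
Dilution = waste / total * 100
= 233 / 2508 * 100
= 0.09290271132 * 100
= 9.2903%

9.2903%


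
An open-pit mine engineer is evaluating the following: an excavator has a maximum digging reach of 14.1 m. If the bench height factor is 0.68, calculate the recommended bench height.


9.588 m

Bench height = reach * factor
= 14.1 * 0.68
= 9.588 m


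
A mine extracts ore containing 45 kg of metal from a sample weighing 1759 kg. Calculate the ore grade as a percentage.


Ore grade = (metal mass / ore mass) * 100
= (45 / 1759) * 100
= 0.02558271745 * 100
= 2.5583%

2.5583%


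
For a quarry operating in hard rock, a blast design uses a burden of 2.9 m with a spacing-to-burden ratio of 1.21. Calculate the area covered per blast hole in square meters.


First, find the spacing:
Spacing = burden * ratio = 2.9 * 1.21
= 3.509 m
Then, calculate the area:
Area = burden * spacing = 2.9 * 3.509
= 10.1761 m^2

10.1761 m^2


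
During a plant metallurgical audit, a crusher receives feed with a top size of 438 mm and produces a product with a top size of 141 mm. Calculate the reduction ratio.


3.1064

Reduction ratio = feed size / product size
= 438 / 141
= 3.1064


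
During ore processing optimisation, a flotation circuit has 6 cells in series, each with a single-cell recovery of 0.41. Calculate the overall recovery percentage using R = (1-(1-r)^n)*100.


Complement of single-cell recovery:
1 - r = 1 - 0.41 = 0.59
Raise to power n:
(1 - r)^6 = 0.59^6 = 0.04218053364
Overall recovery:
R = (1 - 0.04218053364) * 100
= 95.7819%

95.7819%


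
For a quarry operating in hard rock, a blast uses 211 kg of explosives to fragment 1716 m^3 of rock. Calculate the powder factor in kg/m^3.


0.123 kg/m^3

Powder factor = explosive mass / rock volume
= 211 / 1716
= 0.123 kg/m^3


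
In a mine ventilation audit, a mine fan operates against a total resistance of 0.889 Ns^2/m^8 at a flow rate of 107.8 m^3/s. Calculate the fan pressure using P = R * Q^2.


10330.9268 Pa

Compute Q^2:
Q^2 = 107.8^2 = 11620.84
Compute pressure:
P = R * Q^2 = 0.889 * 11620.84
= 10330.9268 Pa


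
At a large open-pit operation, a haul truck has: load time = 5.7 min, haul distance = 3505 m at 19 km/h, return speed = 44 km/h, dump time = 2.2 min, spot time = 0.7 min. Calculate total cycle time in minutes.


24.448 min

Convert haul speed to m/min: 19 * 1000/60 = 316.6666667 m/min
Haul time = 3505 / 316.6666667 = 11.06842105 min
Convert return speed to m/min: 44 * 1000/60 = 733.3333333 m/min
Return time = 3505 / 733.3333333 = 4.779545455 min
Total cycle time:
= 5.7 + 11.06842105 + 2.2 + 4.779545455 + 0.7
= 24.448 min


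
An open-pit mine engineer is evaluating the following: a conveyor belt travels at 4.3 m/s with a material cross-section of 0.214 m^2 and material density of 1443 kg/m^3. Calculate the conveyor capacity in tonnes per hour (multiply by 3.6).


4780.255 t/h

Volumetric flow = speed * area
= 4.3 * 0.214 = 0.9202 m^3/s
Mass flow = volumetric * density
= 0.9202 * 1443 = 1327.8486 kg/s
Convert to t/h: multiply by 3.6
Capacity = 1327.8486 * 3.6
= 4780.255 t/h


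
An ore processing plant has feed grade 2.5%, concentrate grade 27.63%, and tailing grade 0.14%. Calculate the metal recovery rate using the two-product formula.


94.8808%

Using the two-product formula:
R = 100 * c * (f - t) / (f * (c - t))
Numerator = 100 * 27.63 * (2.5 - 0.14)
= 100 * 27.63 * 2.36
= 6520.68
Denominator = 2.5 * (27.63 - 0.14)
= 2.5 * 27.49
= 68.725
R = 6520.68 / 68.725
= 94.8808%


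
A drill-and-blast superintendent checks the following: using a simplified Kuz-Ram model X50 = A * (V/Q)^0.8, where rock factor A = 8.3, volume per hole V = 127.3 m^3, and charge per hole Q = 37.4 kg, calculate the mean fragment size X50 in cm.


22.1128 cm

Compute V/Q:
V/Q = 127.3 / 37.4 = 3.403743316
Raise to the power 0.8:
(V/Q)^0.8 = 3.403743316^0.8 = 2.664191517
Multiply by A:
X50 = 8.3 * 2.664191517
= 22.1128 cm


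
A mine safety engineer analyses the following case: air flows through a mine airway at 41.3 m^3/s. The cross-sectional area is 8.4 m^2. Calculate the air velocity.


Velocity = flow rate / cross-sectional area
= 41.3 / 8.4
= 4.9167 m/s

4.9167 m/s


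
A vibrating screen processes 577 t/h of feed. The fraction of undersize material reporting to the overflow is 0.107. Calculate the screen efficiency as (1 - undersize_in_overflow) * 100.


89.3%

Screen efficiency = (1 - fraction of undersize in overflow) * 100
= (1 - 0.107) * 100
= 0.893 * 100
= 89.3%


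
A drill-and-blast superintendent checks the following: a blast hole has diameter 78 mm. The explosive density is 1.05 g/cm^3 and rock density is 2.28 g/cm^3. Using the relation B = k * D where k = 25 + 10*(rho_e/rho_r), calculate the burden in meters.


2.3092 m

First, compute k:
rho_e / rho_r = 1.05 / 2.28 = 0.4605263158
k = 25 + 10 * 0.4605263158 = 29.60526316
Then, compute burden:
B = k * D / 1000 = 29.60526316 * 78 / 1000
= 2309.210526 / 1000
= 2.3092 m


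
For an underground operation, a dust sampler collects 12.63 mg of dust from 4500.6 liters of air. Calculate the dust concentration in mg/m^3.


2.8063 mg/m^3

Convert liters to m^3: 1 m^3 = 1000 L
Concentration = mass / volume * 1000
= 12.63 / 4500.6 * 1000
= 0.002806292494 * 1000
= 2.8063 mg/m^3


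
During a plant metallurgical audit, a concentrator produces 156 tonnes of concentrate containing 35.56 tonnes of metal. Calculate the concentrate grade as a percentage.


Grade = (metal in concentrate / concentrate mass) * 100
= (35.56 / 156) * 100
= 0.2279487179 * 100
= 22.7949%

22.7949%


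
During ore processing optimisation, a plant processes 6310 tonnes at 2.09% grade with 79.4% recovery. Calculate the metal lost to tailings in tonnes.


Total metal in feed:
= 6310 * 2.09 / 100 = 131.879 tonnes
Metal recovered:
= 131.879 * 79.4 / 100 = 104.711926 tonnes
Metal lost to tailings:
= 131.879 - 104.711926
= 27.1671 tonnes

27.1671 tonnes


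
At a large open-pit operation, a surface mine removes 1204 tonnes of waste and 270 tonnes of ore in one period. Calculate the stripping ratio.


4.4593

Stripping ratio = waste tonnage / ore tonnage
= 1204 / 270
= 4.4593


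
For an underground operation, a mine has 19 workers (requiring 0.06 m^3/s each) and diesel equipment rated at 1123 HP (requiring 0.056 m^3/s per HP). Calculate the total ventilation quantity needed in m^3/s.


64.028 m^3/s

Airflow for workers:
Q_people = 19 * 0.06 = 1.14 m^3/s
Airflow for diesel equipment:
Q_diesel = 1123 * 0.056 = 62.888 m^3/s
Total ventilation:
Q_total = 1.14 + 62.888
= 64.028 m^3/s


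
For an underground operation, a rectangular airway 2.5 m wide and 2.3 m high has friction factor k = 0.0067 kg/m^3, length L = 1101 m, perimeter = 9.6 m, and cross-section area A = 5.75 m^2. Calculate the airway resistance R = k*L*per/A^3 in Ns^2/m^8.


0.3725 Ns^2/m^8

Compute the numerator:
k * L * per = 0.0067 * 1101 * 9.6
= 70.81632
Compute the denominator:
A^3 = 5.75^3 = 190.109375
Resistance:
R = 70.81632 / 190.109375
= 0.3725 Ns^2/m^8


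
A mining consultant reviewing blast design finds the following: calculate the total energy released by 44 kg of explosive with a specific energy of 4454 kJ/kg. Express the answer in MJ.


Energy = mass * specific_energy / 1000
= 44 * 4454 / 1000
= 195976 / 1000
= 195.976 MJ

195.976 MJ


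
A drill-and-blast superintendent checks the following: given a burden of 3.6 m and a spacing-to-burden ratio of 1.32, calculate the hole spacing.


Spacing = burden * ratio
= 3.6 * 1.32
= 4.752 m

4.752 m


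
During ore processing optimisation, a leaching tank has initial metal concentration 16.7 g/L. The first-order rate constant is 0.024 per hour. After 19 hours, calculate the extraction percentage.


36.6186%

Compute the exponent:
-k * t = -0.024 * 19 = -0.456
Remaining concentration:
C = 16.7 * exp(-0.456)
= 16.7 * 0.6338138371
= 10.58469108 g/L
Extracted = 16.7 - 10.58469108 = 6.11530892 g/L
Extraction % = 6.11530892 / 16.7 * 100
= 36.6186%


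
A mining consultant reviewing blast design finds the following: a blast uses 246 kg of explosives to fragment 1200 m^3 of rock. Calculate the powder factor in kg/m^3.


0.205 kg/m^3

Powder factor = explosive mass / rock volume
= 246 / 1200
= 0.205 kg/m^3


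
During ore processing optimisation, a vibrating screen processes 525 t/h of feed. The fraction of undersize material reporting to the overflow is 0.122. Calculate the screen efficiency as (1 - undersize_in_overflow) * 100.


Screen efficiency = (1 - fraction of undersize in overflow) * 100
= (1 - 0.122) * 100
= 0.878 * 100
= 87.8%

87.8%


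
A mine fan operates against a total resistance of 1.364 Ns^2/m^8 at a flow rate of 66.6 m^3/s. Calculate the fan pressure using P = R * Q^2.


6050.1038 Pa

Compute Q^2:
Q^2 = 66.6^2 = 4435.56
Compute pressure:
P = R * Q^2 = 1.364 * 4435.56
= 6050.1038 Pa


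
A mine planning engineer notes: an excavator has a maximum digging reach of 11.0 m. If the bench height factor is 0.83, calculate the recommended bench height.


Bench height = reach * factor
= 11.0 * 0.83
= 9.13 m

9.13 m


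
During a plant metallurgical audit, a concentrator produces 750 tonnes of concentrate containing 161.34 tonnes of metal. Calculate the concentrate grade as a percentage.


Grade = (metal in concentrate / concentrate mass) * 100
= (161.34 / 750) * 100
= 0.21512 * 100
= 21.512%

21.512%


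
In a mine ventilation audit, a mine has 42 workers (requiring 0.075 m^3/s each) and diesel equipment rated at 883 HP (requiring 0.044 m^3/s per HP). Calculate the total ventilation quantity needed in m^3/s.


Airflow for workers:
Q_people = 42 * 0.075 = 3.15 m^3/s
Airflow for diesel equipment:
Q_diesel = 883 * 0.044 = 38.852 m^3/s
Total ventilation:
Q_total = 3.15 + 38.852
= 42.002 m^3/s

42.002 m^3/s


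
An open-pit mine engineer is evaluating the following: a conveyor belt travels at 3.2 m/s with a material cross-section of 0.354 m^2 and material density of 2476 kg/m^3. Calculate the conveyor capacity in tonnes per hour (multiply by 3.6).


Volumetric flow = speed * area
= 3.2 * 0.354 = 1.1328 m^3/s
Mass flow = volumetric * density
= 1.1328 * 2476 = 2804.8128 kg/s
Convert to t/h: multiply by 3.6
Capacity = 2804.8128 * 3.6
= 10097.3261 t/h

10097.3261 t/h


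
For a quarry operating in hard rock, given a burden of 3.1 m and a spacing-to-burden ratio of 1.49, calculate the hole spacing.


Spacing = burden * ratio
= 3.1 * 1.49
= 4.619 m

4.619 m


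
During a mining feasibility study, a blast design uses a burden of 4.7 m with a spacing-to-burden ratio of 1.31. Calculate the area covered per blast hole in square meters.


28.9379 m^2

First, find the spacing:
Spacing = burden * ratio = 4.7 * 1.31
= 6.157 m
Then, calculate the area:
Area = burden * spacing = 4.7 * 6.157
= 28.9379 m^2


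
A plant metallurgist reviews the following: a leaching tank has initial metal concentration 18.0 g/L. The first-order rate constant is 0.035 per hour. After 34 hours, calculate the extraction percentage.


Compute the exponent:
-k * t = -0.035 * 34 = -1.19
Remaining concentration:
C = 18.0 * exp(-1.19)
= 18.0 * 0.3042212641
= 5.475982753 g/L
Extracted = 18.0 - 5.475982753 = 12.52401725 g/L
Extraction % = 12.52401725 / 18.0 * 100
= 69.5779%

69.5779%


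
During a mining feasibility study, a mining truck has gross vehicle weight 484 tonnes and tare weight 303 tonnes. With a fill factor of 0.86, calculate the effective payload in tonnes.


155.66 tonnes

Maximum payload = gross - tare
= 484 - 303 = 181 tonnes
Effective payload = max payload * fill factor
= 181 * 0.86
= 155.66 tonnes


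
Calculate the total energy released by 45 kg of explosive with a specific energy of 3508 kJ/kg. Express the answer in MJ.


Energy = mass * specific_energy / 1000
= 45 * 3508 / 1000
= 157860 / 1000
= 157.86 MJ

157.86 MJ


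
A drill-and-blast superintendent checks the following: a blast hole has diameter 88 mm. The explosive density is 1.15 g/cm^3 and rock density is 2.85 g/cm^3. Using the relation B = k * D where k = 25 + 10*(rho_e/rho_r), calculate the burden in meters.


First, compute k:
rho_e / rho_r = 1.15 / 2.85 = 0.4035087719
k = 25 + 10 * 0.4035087719 = 29.03508772
Then, compute burden:
B = k * D / 1000 = 29.03508772 * 88 / 1000
= 2555.087719 / 1000
= 2.5551 m

2.5551 m


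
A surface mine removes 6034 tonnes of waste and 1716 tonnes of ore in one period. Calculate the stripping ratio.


3.5163

Stripping ratio = waste tonnage / ore tonnage
= 6034 / 1716
= 3.5163


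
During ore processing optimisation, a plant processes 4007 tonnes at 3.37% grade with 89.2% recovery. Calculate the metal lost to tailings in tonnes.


14.5839 tonnes

Total metal in feed:
= 4007 * 3.37 / 100 = 135.0359 tonnes
Metal recovered:
= 135.0359 * 89.2 / 100 = 120.4520228 tonnes
Metal lost to tailings:
= 135.0359 - 120.4520228
= 14.5839 tonnes


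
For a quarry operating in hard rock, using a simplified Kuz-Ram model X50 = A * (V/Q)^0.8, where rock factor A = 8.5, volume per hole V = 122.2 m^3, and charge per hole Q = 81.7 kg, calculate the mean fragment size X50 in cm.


11.73 cm

Compute V/Q:
V/Q = 122.2 / 81.7 = 1.495716034
Raise to the power 0.8:
(V/Q)^0.8 = 1.495716034^0.8 = 1.380000741
Multiply by A:
X50 = 8.5 * 1.380000741
= 11.73 cm


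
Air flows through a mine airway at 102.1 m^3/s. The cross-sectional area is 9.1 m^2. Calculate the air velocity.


Velocity = flow rate / cross-sectional area
= 102.1 / 9.1
= 11.2198 m/s

11.2198 m/s


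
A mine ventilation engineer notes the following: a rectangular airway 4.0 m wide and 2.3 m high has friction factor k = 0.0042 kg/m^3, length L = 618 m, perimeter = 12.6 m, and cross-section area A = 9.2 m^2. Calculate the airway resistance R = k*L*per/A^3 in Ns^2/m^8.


0.042 Ns^2/m^8

Compute the numerator:
k * L * per = 0.0042 * 618 * 12.6
= 32.70456
Compute the denominator:
A^3 = 9.2^3 = 778.688
Resistance:
R = 32.70456 / 778.688
= 0.042 Ns^2/m^8


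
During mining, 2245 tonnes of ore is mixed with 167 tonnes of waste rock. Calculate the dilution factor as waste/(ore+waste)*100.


6.9237%

Total material = ore + waste
= 2245 + 167 = 2412 tonnes
Dilution = waste / total * 100
= 167 / 2412 * 100
= 0.0692371476 * 100
= 6.9237%


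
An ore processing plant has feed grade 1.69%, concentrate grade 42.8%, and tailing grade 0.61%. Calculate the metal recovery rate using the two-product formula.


64.8293%

Using the two-product formula:
R = 100 * c * (f - t) / (f * (c - t))
Numerator = 100 * 42.8 * (1.69 - 0.61)
= 100 * 42.8 * 1.08
= 4622.4
Denominator = 1.69 * (42.8 - 0.61)
= 1.69 * 42.19
= 71.3011
R = 4622.4 / 71.3011
= 64.8293%


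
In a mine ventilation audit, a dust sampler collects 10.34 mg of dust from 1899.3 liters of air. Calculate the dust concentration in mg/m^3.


5.4441 mg/m^3

Convert liters to m^3: 1 m^3 = 1000 L
Concentration = mass / volume * 1000
= 10.34 / 1899.3 * 1000
= 0.005444110988 * 1000
= 5.4441 mg/m^3


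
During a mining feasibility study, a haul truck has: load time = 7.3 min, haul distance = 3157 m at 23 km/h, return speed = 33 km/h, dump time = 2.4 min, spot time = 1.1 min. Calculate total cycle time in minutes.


Convert haul speed to m/min: 23 * 1000/60 = 383.3333333 m/min
Haul time = 3157 / 383.3333333 = 8.235652174 min
Convert return speed to m/min: 33 * 1000/60 = 550 m/min
Return time = 3157 / 550 = 5.74 min
Total cycle time:
= 7.3 + 8.235652174 + 2.4 + 5.74 + 1.1
= 24.7757 min

24.7757 min


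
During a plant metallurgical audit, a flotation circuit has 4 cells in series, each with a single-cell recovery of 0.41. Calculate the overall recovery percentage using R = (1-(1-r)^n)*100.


87.8826%

Complement of single-cell recovery:
1 - r = 1 - 0.41 = 0.59
Raise to power n:
(1 - r)^4 = 0.59^4 = 0.12117361
Overall recovery:
R = (1 - 0.12117361) * 100
= 87.8826%


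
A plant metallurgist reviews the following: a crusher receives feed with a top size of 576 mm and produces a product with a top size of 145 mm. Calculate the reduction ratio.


3.9724

Reduction ratio = feed size / product size
= 576 / 145
= 3.9724


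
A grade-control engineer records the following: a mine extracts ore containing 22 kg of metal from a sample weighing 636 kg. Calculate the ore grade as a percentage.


Ore grade = (metal mass / ore mass) * 100
= (22 / 636) * 100
= 0.03459119497 * 100
= 3.4591%

3.4591%


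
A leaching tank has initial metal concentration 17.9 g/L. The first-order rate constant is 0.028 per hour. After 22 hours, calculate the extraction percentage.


45.9899%

Compute the exponent:
-k * t = -0.028 * 22 = -0.616
Remaining concentration:
C = 17.9 * exp(-0.616)
= 17.9 * 0.5401005246
= 9.667799391 g/L
Extracted = 17.9 - 9.667799391 = 8.232200609 g/L
Extraction % = 8.232200609 / 17.9 * 100
= 45.9899%


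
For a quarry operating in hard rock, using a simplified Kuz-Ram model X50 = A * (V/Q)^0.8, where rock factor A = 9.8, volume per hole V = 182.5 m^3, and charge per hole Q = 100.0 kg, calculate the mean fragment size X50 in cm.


15.8576 cm

Compute V/Q:
V/Q = 182.5 / 100.0 = 1.825
Raise to the power 0.8:
(V/Q)^0.8 = 1.825^0.8 = 1.618118395
Multiply by A:
X50 = 9.8 * 1.618118395
= 15.8576 cm


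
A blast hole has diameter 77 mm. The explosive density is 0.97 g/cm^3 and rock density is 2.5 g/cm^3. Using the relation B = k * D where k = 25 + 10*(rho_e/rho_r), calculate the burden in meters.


First, compute k:
rho_e / rho_r = 0.97 / 2.5 = 0.388
k = 25 + 10 * 0.388 = 28.88
Then, compute burden:
B = k * D / 1000 = 28.88 * 77 / 1000
= 2223.76 / 1000
= 2.2238 m

2.2238 m


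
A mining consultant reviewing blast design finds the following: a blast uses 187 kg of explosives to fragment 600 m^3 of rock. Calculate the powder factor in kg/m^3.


Powder factor = explosive mass / rock volume
= 187 / 600
= 0.3117 kg/m^3

0.3117 kg/m^3


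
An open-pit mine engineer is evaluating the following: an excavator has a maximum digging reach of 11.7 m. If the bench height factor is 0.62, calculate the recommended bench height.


7.254 m

Bench height = reach * factor
= 11.7 * 0.62
= 7.254 m


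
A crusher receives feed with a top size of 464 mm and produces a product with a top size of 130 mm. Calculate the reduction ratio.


Reduction ratio = feed size / product size
= 464 / 130
= 3.5692

3.5692


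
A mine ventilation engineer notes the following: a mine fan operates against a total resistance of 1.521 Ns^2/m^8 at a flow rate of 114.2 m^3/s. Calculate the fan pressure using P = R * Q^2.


Compute Q^2:
Q^2 = 114.2^2 = 13041.64
Compute pressure:
P = R * Q^2 = 1.521 * 13041.64
= 19836.3344 Pa

19836.3344 Pa


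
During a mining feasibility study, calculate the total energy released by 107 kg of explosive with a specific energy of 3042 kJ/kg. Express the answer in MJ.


325.494 MJ

Energy = mass * specific_energy / 1000
= 107 * 3042 / 1000
= 325494 / 1000
= 325.494 MJ


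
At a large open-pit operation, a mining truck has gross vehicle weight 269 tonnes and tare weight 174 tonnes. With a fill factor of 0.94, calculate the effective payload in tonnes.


89.3 tonnes

Maximum payload = gross - tare
= 269 - 174 = 95 tonnes
Effective payload = max payload * fill factor
= 95 * 0.94
= 89.3 tonnes


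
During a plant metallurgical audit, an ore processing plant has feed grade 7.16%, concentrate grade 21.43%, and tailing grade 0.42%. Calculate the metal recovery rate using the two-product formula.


Using the two-product formula:
R = 100 * c * (f - t) / (f * (c - t))
Numerator = 100 * 21.43 * (7.16 - 0.42)
= 100 * 21.43 * 6.74
= 14443.82
Denominator = 7.16 * (21.43 - 0.42)
= 7.16 * 21.01
= 150.4316
R = 14443.82 / 150.4316
= 96.0159%

96.0159%


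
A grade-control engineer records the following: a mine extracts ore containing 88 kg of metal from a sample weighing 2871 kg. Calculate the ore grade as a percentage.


3.0651%

Ore grade = (metal mass / ore mass) * 100
= (88 / 2871) * 100
= 0.030651341 * 100
= 3.0651%


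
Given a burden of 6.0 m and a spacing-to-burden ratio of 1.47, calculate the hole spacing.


8.82 m

Spacing = burden * ratio
= 6.0 * 1.47
= 8.82 m


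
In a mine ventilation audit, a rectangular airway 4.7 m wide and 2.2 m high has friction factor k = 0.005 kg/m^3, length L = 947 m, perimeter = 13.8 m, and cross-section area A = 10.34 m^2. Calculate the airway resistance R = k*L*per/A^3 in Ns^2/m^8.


0.0591 Ns^2/m^8

Compute the numerator:
k * L * per = 0.005 * 947 * 13.8
= 65.343
Compute the denominator:
A^3 = 10.34^3 = 1105.507304
Resistance:
R = 65.343 / 1105.507304
= 0.0591 Ns^2/m^8


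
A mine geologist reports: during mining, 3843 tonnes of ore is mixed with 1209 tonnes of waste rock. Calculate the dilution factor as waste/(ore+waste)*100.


23.9311%

Total material = ore + waste
= 3843 + 1209 = 5052 tonnes
Dilution = waste / total * 100
= 1209 / 5052 * 100
= 0.2393111639 * 100
= 23.9311%


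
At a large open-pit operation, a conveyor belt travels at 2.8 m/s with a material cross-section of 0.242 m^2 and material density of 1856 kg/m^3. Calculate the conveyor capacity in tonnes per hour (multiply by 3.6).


4527.4522 t/h

Volumetric flow = speed * area
= 2.8 * 0.242 = 0.6776 m^3/s
Mass flow = volumetric * density
= 0.6776 * 1856 = 1257.6256 kg/s
Convert to t/h: multiply by 3.6
Capacity = 1257.6256 * 3.6
= 4527.4522 t/h


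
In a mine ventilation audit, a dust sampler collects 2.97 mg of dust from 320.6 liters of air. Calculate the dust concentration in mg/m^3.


9.2639 mg/m^3

Convert liters to m^3: 1 m^3 = 1000 L
Concentration = mass / volume * 1000
= 2.97 / 320.6 * 1000
= 0.009263880225 * 1000
= 9.2639 mg/m^3


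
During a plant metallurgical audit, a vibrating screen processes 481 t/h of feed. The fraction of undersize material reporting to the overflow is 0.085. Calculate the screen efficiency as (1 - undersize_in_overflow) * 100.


91.5%

Screen efficiency = (1 - fraction of undersize in overflow) * 100
= (1 - 0.085) * 100
= 0.915 * 100
= 91.5%


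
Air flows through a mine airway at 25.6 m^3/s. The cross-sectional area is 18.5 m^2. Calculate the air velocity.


Velocity = flow rate / cross-sectional area
= 25.6 / 18.5
= 1.3838 m/s

1.3838 m/s


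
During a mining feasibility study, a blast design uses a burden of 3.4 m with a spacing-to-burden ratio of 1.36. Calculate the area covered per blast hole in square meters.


First, find the spacing:
Spacing = burden * ratio = 3.4 * 1.36
= 4.624 m
Then, calculate the area:
Area = burden * spacing = 3.4 * 4.624
= 15.7216 m^2

15.7216 m^2


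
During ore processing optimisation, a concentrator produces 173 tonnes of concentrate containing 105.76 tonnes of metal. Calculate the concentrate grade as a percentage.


61.1329%

Grade = (metal in concentrate / concentrate mass) * 100
= (105.76 / 173) * 100
= 0.6113294798 * 100
= 61.1329%


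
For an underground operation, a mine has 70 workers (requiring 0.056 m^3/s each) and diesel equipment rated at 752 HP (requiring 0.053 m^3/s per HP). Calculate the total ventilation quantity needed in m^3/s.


Airflow for workers:
Q_people = 70 * 0.056 = 3.92 m^3/s
Airflow for diesel equipment:
Q_diesel = 752 * 0.053 = 39.856 m^3/s
Total ventilation:
Q_total = 3.92 + 39.856
= 43.776 m^3/s

43.776 m^3/s


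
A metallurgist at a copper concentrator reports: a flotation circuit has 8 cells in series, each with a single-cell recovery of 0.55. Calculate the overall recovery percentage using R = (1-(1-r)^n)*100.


99.8318%

Complement of single-cell recovery:
1 - r = 1 - 0.55 = 0.45
Raise to power n:
(1 - r)^8 = 0.45^8 = 0.001681512539
Overall recovery:
R = (1 - 0.001681512539) * 100
= 99.8318%


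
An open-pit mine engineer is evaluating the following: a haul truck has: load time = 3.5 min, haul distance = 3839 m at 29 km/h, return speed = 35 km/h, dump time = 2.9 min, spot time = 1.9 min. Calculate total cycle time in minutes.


22.8239 min

Convert haul speed to m/min: 29 * 1000/60 = 483.3333333 m/min
Haul time = 3839 / 483.3333333 = 7.942758621 min
Convert return speed to m/min: 35 * 1000/60 = 583.3333333 m/min
Return time = 3839 / 583.3333333 = 6.581142857 min
Total cycle time:
= 3.5 + 7.942758621 + 2.9 + 6.581142857 + 1.9
= 22.8239 min


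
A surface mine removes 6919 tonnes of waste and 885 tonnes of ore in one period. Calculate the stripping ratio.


Stripping ratio = waste tonnage / ore tonnage
= 6919 / 885
= 7.8181

7.8181


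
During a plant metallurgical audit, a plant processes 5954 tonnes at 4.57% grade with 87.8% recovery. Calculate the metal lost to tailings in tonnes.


Total metal in feed:
= 5954 * 4.57 / 100 = 272.0978 tonnes
Metal recovered:
= 272.0978 * 87.8 / 100 = 238.9018684 tonnes
Metal lost to tailings:
= 272.0978 - 238.9018684
= 33.1959 tonnes

33.1959 tonnes


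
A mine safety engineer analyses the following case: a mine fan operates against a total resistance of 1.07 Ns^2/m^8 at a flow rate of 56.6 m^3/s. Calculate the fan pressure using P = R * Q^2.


Compute Q^2:
Q^2 = 56.6^2 = 3203.56
Compute pressure:
P = R * Q^2 = 1.07 * 3203.56
= 3427.8092 Pa

3427.8092 Pa


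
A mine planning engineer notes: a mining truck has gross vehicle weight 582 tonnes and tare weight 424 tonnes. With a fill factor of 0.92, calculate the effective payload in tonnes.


Maximum payload = gross - tare
= 582 - 424 = 158 tonnes
Effective payload = max payload * fill factor
= 158 * 0.92
= 145.36 tonnes

145.36 tonnes


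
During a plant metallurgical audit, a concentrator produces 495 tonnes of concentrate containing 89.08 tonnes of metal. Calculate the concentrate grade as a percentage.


17.996%

Grade = (metal in concentrate / concentrate mass) * 100
= (89.08 / 495) * 100
= 0.179959596 * 100
= 17.996%


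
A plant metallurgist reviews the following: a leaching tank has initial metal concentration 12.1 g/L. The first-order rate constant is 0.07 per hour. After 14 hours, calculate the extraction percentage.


Compute the exponent:
-k * t = -0.07 * 14 = -0.98
Remaining concentration:
C = 12.1 * exp(-0.98)
= 12.1 * 0.3753110989
= 4.541264296 g/L
Extracted = 12.1 - 4.541264296 = 7.558735704 g/L
Extraction % = 7.558735704 / 12.1 * 100
= 62.4689%

62.4689%


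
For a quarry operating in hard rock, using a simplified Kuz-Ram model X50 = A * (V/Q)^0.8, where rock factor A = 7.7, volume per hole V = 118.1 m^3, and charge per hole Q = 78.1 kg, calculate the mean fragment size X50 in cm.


Compute V/Q:
V/Q = 118.1 / 78.1 = 1.512163892
Raise to the power 0.8:
(V/Q)^0.8 = 1.512163892^0.8 = 1.392127751
Multiply by A:
X50 = 7.7 * 1.392127751
= 10.7194 cm

10.7194 cm


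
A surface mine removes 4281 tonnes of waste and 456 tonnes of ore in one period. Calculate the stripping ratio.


Stripping ratio = waste tonnage / ore tonnage
= 4281 / 456
= 9.3882

9.3882


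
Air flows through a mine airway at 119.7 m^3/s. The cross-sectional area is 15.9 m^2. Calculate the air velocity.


7.5283 m/s

Velocity = flow rate / cross-sectional area
= 119.7 / 15.9
= 7.5283 m/s


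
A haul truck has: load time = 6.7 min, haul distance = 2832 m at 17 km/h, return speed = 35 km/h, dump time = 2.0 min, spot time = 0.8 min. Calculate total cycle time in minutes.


Convert haul speed to m/min: 17 * 1000/60 = 283.3333333 m/min
Haul time = 2832 / 283.3333333 = 9.995294118 min
Convert return speed to m/min: 35 * 1000/60 = 583.3333333 m/min
Return time = 2832 / 583.3333333 = 4.854857143 min
Total cycle time:
= 6.7 + 9.995294118 + 2.0 + 4.854857143 + 0.8
= 24.3502 min

24.3502 min


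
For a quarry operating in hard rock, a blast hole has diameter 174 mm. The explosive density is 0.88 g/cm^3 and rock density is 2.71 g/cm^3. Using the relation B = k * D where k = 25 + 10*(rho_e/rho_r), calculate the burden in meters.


4.915 m

First, compute k:
rho_e / rho_r = 0.88 / 2.71 = 0.3247232472
k = 25 + 10 * 0.3247232472 = 28.24723247
Then, compute burden:
B = k * D / 1000 = 28.24723247 * 174 / 1000
= 4915.01845 / 1000
= 4.915 m


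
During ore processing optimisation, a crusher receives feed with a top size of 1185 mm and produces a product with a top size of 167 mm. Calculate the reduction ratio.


Reduction ratio = feed size / product size
= 1185 / 167
= 7.0958

7.0958


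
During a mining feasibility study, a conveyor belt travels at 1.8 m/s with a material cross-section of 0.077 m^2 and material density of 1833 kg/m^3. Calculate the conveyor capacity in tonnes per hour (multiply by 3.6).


914.5937 t/h

Volumetric flow = speed * area
= 1.8 * 0.077 = 0.1386 m^3/s
Mass flow = volumetric * density
= 0.1386 * 1833 = 254.0538 kg/s
Convert to t/h: multiply by 3.6
Capacity = 254.0538 * 3.6
= 914.5937 t/h


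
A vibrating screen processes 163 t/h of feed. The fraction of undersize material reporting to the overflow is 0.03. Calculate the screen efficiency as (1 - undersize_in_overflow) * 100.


Screen efficiency = (1 - fraction of undersize in overflow) * 100
= (1 - 0.03) * 100
= 0.97 * 100
= 97.0%

97.0%


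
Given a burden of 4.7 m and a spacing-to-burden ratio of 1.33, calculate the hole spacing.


6.251 m

Spacing = burden * ratio
= 4.7 * 1.33
= 6.251 m


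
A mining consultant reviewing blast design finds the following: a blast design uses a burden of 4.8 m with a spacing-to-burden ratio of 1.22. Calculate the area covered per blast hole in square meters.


28.1088 m^2

First, find the spacing:
Spacing = burden * ratio = 4.8 * 1.22
= 5.856 m
Then, calculate the area:
Area = burden * spacing = 4.8 * 5.856
= 28.1088 m^2


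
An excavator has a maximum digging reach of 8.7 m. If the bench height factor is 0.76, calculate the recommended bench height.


6.612 m

Bench height = reach * factor
= 8.7 * 0.76
= 6.612 m


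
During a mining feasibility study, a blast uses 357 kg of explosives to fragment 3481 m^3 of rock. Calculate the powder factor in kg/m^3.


0.1026 kg/m^3

Powder factor = explosive mass / rock volume
= 357 / 3481
= 0.1026 kg/m^3


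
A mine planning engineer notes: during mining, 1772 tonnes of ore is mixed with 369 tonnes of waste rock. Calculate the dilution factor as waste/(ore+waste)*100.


Total material = ore + waste
= 1772 + 369 = 2141 tonnes
Dilution = waste / total * 100
= 369 / 2141 * 100
= 0.1723493695 * 100
= 17.2349%

17.2349%


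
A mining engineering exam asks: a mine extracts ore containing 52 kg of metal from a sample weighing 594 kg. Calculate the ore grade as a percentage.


8.7542%

Ore grade = (metal mass / ore mass) * 100
= (52 / 594) * 100
= 0.08754208754 * 100
= 8.7542%


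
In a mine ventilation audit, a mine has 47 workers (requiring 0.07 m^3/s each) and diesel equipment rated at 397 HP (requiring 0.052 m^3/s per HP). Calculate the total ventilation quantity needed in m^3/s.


23.934 m^3/s

Airflow for workers:
Q_people = 47 * 0.07 = 3.29 m^3/s
Airflow for diesel equipment:
Q_diesel = 397 * 0.052 = 20.644 m^3/s
Total ventilation:
Q_total = 3.29 + 20.644
= 23.934 m^3/s


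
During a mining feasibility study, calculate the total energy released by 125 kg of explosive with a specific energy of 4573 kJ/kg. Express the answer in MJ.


571.625 MJ

Energy = mass * specific_energy / 1000
= 125 * 4573 / 1000
= 571625 / 1000
= 571.625 MJ


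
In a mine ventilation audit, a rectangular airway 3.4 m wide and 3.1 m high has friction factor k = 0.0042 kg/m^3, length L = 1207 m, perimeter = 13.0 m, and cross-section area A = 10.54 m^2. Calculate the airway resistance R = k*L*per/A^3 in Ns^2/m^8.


Compute the numerator:
k * L * per = 0.0042 * 1207 * 13.0
= 65.9022
Compute the denominator:
A^3 = 10.54^3 = 1170.905464
Resistance:
R = 65.9022 / 1170.905464
= 0.0563 Ns^2/m^8

0.0563 Ns^2/m^8


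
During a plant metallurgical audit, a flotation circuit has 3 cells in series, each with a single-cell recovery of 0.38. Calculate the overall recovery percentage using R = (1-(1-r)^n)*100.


Complement of single-cell recovery:
1 - r = 1 - 0.38 = 0.62
Raise to power n:
(1 - r)^3 = 0.62^3 = 0.238328
Overall recovery:
R = (1 - 0.238328) * 100
= 76.1672%

76.1672%


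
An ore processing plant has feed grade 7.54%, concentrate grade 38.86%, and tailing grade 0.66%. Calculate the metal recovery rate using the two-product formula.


Using the two-product formula:
R = 100 * c * (f - t) / (f * (c - t))
Numerator = 100 * 38.86 * (7.54 - 0.66)
= 100 * 38.86 * 6.88
= 26735.68
Denominator = 7.54 * (38.86 - 0.66)
= 7.54 * 38.2
= 288.028
R = 26735.68 / 288.028
= 92.8232%

92.8232%


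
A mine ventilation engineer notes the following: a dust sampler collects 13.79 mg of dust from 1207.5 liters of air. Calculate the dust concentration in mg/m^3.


11.4203 mg/m^3

Convert liters to m^3: 1 m^3 = 1000 L
Concentration = mass / volume * 1000
= 13.79 / 1207.5 * 1000
= 0.01142028986 * 1000
= 11.4203 mg/m^3


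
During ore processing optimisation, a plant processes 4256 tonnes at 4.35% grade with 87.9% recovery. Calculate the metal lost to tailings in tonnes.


22.4015 tonnes

Total metal in feed:
= 4256 * 4.35 / 100 = 185.136 tonnes
Metal recovered:
= 185.136 * 87.9 / 100 = 162.734544 tonnes
Metal lost to tailings:
= 185.136 - 162.734544
= 22.4015 tonnes


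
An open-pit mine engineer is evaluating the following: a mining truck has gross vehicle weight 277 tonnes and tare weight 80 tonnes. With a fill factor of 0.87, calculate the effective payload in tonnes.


Maximum payload = gross - tare
= 277 - 80 = 197 tonnes
Effective payload = max payload * fill factor
= 197 * 0.87
= 171.39 tonnes

171.39 tonnes


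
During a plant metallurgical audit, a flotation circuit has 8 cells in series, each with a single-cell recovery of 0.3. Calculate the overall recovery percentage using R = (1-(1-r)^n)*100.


Complement of single-cell recovery:
1 - r = 1 - 0.3 = 0.7
Raise to power n:
(1 - r)^8 = 0.7^8 = 0.05764801
Overall recovery:
R = (1 - 0.05764801) * 100
= 94.2352%

94.2352%


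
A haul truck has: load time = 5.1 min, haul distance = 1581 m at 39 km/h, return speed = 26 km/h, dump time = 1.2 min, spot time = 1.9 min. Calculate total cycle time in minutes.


14.2808 min

Convert haul speed to m/min: 39 * 1000/60 = 650 m/min
Haul time = 1581 / 650 = 2.432307692 min
Convert return speed to m/min: 26 * 1000/60 = 433.3333333 m/min
Return time = 1581 / 433.3333333 = 3.648461538 min
Total cycle time:
= 5.1 + 2.432307692 + 1.2 + 3.648461538 + 1.9
= 14.2808 min


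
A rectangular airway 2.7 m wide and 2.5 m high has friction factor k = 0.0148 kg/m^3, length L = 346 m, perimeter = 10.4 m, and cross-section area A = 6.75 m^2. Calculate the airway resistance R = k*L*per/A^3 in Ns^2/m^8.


Compute the numerator:
k * L * per = 0.0148 * 346 * 10.4
= 53.25632
Compute the denominator:
A^3 = 6.75^3 = 307.546875
Resistance:
R = 53.25632 / 307.546875
= 0.1732 Ns^2/m^8

0.1732 Ns^2/m^8


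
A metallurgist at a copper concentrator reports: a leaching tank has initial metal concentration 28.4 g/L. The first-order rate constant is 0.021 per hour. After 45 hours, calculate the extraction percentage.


Compute the exponent:
-k * t = -0.021 * 45 = -0.945
Remaining concentration:
C = 28.4 * exp(-0.945)
= 28.4 * 0.3886795709
= 11.03849981 g/L
Extracted = 28.4 - 11.03849981 = 17.36150019 g/L
Extraction % = 17.36150019 / 28.4 * 100
= 61.132%

61.132%


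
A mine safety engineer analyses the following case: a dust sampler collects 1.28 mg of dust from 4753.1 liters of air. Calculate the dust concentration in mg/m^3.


0.2693 mg/m^3

Convert liters to m^3: 1 m^3 = 1000 L
Concentration = mass / volume * 1000
= 1.28 / 4753.1 * 1000
= 0.0002692979319 * 1000
= 0.2693 mg/m^3


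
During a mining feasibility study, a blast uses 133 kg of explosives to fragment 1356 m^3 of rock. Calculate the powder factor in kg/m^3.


0.0981 kg/m^3

Powder factor = explosive mass / rock volume
= 133 / 1356
= 0.0981 kg/m^3


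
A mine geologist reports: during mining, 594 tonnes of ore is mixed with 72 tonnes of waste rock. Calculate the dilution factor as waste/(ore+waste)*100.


Total material = ore + waste
= 594 + 72 = 666 tonnes
Dilution = waste / total * 100
= 72 / 666 * 100
= 0.1081081081 * 100
= 10.8108%

10.8108%


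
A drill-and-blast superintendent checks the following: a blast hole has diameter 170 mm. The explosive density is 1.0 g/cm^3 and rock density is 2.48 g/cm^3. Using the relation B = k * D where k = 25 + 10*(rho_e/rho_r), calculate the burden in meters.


4.9355 m

First, compute k:
rho_e / rho_r = 1.0 / 2.48 = 0.4032258065
k = 25 + 10 * 0.4032258065 = 29.03225806
Then, compute burden:
B = k * D / 1000 = 29.03225806 * 170 / 1000
= 4935.483871 / 1000
= 4.9355 m


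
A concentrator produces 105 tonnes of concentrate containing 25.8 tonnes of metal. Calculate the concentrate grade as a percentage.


Grade = (metal in concentrate / concentrate mass) * 100
= (25.8 / 105) * 100
= 0.2457142857 * 100
= 24.5714%

24.5714%


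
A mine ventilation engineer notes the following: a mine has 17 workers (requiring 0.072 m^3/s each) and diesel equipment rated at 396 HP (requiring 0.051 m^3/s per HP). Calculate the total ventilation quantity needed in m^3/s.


Airflow for workers:
Q_people = 17 * 0.072 = 1.224 m^3/s
Airflow for diesel equipment:
Q_diesel = 396 * 0.051 = 20.196 m^3/s
Total ventilation:
Q_total = 1.224 + 20.196
= 21.42 m^3/s

21.42 m^3/s


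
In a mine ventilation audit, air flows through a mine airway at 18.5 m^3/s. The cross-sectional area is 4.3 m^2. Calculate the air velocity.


Velocity = flow rate / cross-sectional area
= 18.5 / 4.3
= 4.3023 m/s

4.3023 m/s


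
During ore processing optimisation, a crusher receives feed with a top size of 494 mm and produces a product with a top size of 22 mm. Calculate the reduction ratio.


22.4545

Reduction ratio = feed size / product size
= 494 / 22
= 22.4545


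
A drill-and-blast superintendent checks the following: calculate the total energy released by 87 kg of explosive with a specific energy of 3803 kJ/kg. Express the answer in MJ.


330.861 MJ

Energy = mass * specific_energy / 1000
= 87 * 3803 / 1000
= 330861 / 1000
= 330.861 MJ


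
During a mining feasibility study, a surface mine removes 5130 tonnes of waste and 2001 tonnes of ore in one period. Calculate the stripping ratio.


Stripping ratio = waste tonnage / ore tonnage
= 5130 / 2001
= 2.5637

2.5637


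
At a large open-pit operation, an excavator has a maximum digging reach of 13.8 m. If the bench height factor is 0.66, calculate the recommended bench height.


9.108 m

Bench height = reach * factor
= 13.8 * 0.66
= 9.108 m
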